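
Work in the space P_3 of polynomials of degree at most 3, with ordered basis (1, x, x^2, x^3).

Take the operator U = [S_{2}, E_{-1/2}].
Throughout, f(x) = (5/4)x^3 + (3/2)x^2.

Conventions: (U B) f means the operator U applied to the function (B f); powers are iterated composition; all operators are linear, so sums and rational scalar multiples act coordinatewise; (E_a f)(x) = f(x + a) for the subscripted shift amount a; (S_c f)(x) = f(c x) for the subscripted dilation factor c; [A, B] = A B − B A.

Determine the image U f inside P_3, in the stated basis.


E_{-1/2} f = (5/4)x^3 - (3/8)x^2 - (9/16)x + 7/32
S_{2} E_{-1/2} f = 10x^3 - (3/2)x^2 - (9/8)x + 7/32
S_{2} f = 10x^3 + 6x^2
E_{-1/2} S_{2} f = 10x^3 - 9x^2 + (3/2)x + 1/4
[S_{2}, E_{-1/2}] f = (15/2)x^2 - (21/8)x - 1/32

the image equals g(x) = (15/2)x^2 - (21/8)x - 1/32


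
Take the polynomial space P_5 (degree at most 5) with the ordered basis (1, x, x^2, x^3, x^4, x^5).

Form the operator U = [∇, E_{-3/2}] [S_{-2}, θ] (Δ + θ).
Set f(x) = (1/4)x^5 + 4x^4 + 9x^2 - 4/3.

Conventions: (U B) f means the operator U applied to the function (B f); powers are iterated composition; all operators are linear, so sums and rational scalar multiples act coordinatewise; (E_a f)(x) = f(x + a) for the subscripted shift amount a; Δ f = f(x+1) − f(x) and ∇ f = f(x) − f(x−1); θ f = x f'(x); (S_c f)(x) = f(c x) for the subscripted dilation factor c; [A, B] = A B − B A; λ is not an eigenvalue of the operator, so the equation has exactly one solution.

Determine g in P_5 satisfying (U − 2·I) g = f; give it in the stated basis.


write g with unknown coordinates in the stated basis and equate coefficients in (U − 2·I) g = f
solving from the highest basis element down gives g = -(1/8)x^5 - 2x^4 - (9/2)x^2 + 2/3
check: U g = 0
so U g − 2·g = (1/4)x^5 + 4x^4 + 9x^2 - 4/3 = f ✓

the image equals g(x) = -(1/8)x^5 - 2x^4 - (9/2)x^2 + 2/3


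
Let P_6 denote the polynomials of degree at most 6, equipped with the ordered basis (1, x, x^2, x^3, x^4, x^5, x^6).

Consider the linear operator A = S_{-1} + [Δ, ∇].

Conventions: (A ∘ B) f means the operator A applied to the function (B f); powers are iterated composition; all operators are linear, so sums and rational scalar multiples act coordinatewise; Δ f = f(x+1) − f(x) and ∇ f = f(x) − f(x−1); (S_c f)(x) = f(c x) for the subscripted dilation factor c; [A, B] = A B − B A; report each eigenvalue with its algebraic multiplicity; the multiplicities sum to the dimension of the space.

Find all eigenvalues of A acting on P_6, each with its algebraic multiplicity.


image of 1: 1
image of x: -x
image of x^2: x^2
image of x^3: -x^3
image of x^4: x^4
image of x^5: -x^5
image of x^6: x^6
the matrix is upper triangular; its diagonal is (1, -1, 1, -1, 1, -1, 1)
for a triangular matrix the eigenvalues are the diagonal entries, with algebraic multiplicity their repetition count

λ = -1 (multiplicity 3), λ = 1 (multiplicity 4)


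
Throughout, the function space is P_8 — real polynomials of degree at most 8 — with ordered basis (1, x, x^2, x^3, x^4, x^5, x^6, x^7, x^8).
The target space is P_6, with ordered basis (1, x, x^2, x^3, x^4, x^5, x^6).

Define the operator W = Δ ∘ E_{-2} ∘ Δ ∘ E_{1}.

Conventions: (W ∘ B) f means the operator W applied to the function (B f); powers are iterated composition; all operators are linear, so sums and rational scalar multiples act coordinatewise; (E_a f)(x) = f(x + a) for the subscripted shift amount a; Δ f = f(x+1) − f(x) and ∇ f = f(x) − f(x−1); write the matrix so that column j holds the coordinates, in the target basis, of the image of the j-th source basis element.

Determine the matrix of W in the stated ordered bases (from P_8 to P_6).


the matrix is [[0, 0, 2, 0, 2, 0, 2, 0, 2]; [0, 0, 0, 6, 0, 10, 0, 14, 0]; [0, 0, 0, 0, 12, 0, 30, 0, 56]; [0, 0, 0, 0, 0, 20, 0, 70, 0]; [0, 0, 0, 0, 0, 0, 30, 0, 140]; [0, 0, 0, 0, 0, 0, 0, 42, 0]; [0, 0, 0, 0, 0, 0, 0, 0, 56]] (rows listed top to bottom)

image of 1: 0
image of x: 0
image of x^2: 2
image of x^3: 6x
image of x^4: 12x^2 + 2
image of x^5: 20x^3 + 10x
image of x^6: 30x^4 + 30x^2 + 2
image of x^7: 42x^5 + 70x^3 + 14x
image of x^8: 56x^6 + 140x^4 + 56x^2 + 2
each image's coordinates form column j of the matrix


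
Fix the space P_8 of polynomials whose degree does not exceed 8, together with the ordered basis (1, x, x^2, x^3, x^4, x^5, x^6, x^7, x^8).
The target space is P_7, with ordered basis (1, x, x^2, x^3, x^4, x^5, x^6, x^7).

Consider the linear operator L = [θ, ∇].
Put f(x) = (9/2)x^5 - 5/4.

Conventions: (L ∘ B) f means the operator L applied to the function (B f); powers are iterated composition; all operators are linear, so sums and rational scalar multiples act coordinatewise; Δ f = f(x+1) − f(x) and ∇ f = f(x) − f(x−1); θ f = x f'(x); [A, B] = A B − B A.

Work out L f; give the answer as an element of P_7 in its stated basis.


∇ f = (45/2)x^4 - 45x^3 + 45x^2 - (45/2)x + 9/2
θ ∇ f = 90x^4 - 135x^3 + 90x^2 - (45/2)x
θ f = (45/2)x^5
∇ θ f = (225/2)x^4 - 225x^3 + 225x^2 - (225/2)x + 45/2
[θ, ∇] f = -(45/2)x^4 + 90x^3 - 135x^2 + 90x - 45/2

the result is g(x) = -(45/2)x^4 + 90x^3 - 135x^2 + 90x - 45/2


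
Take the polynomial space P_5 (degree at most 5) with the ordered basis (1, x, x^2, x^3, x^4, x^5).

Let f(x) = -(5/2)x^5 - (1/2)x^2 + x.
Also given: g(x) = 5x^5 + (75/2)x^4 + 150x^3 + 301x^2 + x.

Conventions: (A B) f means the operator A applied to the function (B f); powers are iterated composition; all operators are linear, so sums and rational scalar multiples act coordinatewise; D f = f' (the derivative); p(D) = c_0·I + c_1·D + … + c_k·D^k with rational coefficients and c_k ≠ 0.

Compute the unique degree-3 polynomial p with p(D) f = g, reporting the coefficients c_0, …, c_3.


c_0 = -2, c_1 = -3, c_2 = -3, c_3 = -2

D^0 f = -(5/2)x^5 - (1/2)x^2 + x
D^1 f = -(25/2)x^4 - x + 1
D^2 f = -50x^3 - 1
D^3 f = -150x^2
matching coefficients of g against c_0 f + c_1 Df + … from the top degree down determines the c_i
solution: c_0 = -2, c_1 = -3, c_2 = -3, c_3 = -2


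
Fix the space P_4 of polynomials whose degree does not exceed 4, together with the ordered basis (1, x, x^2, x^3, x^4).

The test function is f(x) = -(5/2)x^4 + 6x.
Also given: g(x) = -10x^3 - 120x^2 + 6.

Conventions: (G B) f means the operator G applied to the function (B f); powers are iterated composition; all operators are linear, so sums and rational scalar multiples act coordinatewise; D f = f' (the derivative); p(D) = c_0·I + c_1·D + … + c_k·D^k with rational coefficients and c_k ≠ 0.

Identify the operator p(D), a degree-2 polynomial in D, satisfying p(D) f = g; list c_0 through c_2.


p(D) = D + 4·D^2, i.e. c_0 = 0, c_1 = 1, c_2 = 4

D^0 f = -(5/2)x^4 + 6x
D^1 f = -10x^3 + 6
D^2 f = -30x^2
matching coefficients of g against c_0 f + c_1 Df + … from the top degree down determines the c_i
solution: c_0 = 0, c_1 = 1, c_2 = 4


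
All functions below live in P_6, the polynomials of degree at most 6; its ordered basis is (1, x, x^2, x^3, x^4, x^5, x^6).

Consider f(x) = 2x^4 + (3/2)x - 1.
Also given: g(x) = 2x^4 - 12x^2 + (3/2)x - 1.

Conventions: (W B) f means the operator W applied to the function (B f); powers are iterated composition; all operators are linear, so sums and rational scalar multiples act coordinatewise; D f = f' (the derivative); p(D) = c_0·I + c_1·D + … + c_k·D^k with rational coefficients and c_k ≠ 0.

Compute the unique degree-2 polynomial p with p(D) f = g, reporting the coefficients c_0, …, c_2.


p(D) = I − (1/2)·D^2, i.e. c_0 = 1, c_1 = 0, c_2 = -1/2

D^0 f = 2x^4 + (3/2)x - 1
D^1 f = 8x^3 + 3/2
D^2 f = 24x^2
matching coefficients of g against c_0 f + c_1 Df + … from the top degree down determines the c_i
solution: c_0 = 1, c_1 = 0, c_2 = -1/2


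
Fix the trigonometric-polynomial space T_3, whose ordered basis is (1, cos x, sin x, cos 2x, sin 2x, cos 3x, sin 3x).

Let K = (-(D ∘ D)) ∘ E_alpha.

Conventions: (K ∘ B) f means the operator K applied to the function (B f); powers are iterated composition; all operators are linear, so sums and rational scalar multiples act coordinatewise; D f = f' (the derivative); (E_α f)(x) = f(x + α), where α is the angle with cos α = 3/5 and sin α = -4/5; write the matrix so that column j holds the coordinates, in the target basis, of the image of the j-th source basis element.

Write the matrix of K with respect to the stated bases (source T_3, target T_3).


the matrix is [[0, 0, 0, 0, 0, 0, 0]; [0, 3/5, -4/5, 0, 0, 0, 0]; [0, 4/5, 3/5, 0, 0, 0, 0]; [0, 0, 0, -28/25, -96/25, 0, 0]; [0, 0, 0, 96/25, -28/25, 0, 0]; [0, 0, 0, 0, 0, -1053/125, -396/125]; [0, 0, 0, 0, 0, 396/125, -1053/125]] (rows listed top to bottom)

image of 1: 0
image of cos x: (3/5)cos x + (4/5)sin x
image of sin x: -(4/5)cos x + (3/5)sin x
image of cos 2x: -(28/25)cos 2x + (96/25)sin 2x
image of sin 2x: -(96/25)cos 2x - (28/25)sin 2x
image of cos 3x: -(1053/125)cos 3x + (396/125)sin 3x
image of sin 3x: -(396/125)cos 3x - (1053/125)sin 3x
each image's coordinates form column j of the matrix


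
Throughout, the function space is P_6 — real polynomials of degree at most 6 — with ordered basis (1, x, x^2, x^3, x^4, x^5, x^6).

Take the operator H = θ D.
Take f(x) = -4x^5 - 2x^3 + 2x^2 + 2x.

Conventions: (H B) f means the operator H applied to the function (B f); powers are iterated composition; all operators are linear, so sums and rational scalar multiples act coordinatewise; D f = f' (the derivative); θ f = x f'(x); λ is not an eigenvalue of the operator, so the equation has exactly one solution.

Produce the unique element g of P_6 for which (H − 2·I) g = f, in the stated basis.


the result is g(x) = 2x^5 + 20x^4 + 121x^3 + 362x^2 + 361x

write g with unknown coordinates in the stated basis and equate coefficients in (H − 2·I) g = f
solving from the highest basis element down gives g = 2x^5 + 20x^4 + 121x^3 + 362x^2 + 361x
check: H g = 40x^4 + 240x^3 + 726x^2 + 724x
so H g − 2·g = -4x^5 - 2x^3 + 2x^2 + 2x = f ✓


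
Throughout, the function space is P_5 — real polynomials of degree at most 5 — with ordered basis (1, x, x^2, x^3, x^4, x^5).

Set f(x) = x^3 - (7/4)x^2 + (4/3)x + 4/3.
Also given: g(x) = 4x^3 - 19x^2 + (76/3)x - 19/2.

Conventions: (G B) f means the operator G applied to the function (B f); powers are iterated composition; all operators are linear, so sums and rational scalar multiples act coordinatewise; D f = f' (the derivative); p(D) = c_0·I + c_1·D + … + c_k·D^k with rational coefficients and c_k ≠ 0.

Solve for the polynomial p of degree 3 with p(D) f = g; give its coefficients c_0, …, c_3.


D^0 f = x^3 - (7/4)x^2 + (4/3)x + 4/3
D^1 f = 3x^2 - (7/2)x + 4/3
D^2 f = 6x - 7/2
D^3 f = 6
matching coefficients of g against c_0 f + c_1 Df + … from the top degree down determines the c_i
solution: c_0 = 4, c_1 = -4, c_2 = 1, c_3 = -1

c_0 = 4, c_1 = -4, c_2 = 1, c_3 = -1


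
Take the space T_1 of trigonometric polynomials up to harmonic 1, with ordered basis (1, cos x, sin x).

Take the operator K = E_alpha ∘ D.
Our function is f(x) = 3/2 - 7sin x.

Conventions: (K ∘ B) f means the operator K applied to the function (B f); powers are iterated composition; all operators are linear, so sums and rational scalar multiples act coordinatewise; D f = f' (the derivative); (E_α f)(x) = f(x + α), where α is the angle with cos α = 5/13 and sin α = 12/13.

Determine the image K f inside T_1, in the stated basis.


D f = -7cos x
E_alpha D f = -(35/13)cos x + (84/13)sin x

the image equals g(x) = -(35/13)cos x + (84/13)sin x


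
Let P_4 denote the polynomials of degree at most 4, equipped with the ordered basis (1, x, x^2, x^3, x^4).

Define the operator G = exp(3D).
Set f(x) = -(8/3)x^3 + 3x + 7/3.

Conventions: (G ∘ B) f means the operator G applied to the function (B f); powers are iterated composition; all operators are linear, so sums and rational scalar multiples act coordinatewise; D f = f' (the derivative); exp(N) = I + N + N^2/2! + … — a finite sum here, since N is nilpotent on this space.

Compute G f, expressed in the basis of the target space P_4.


order-1 term: -24x^2 + 9
order-2 term: -72x
order-3 term: -72
the series for exp(3D) f terminates at order 3
exp(3D) f = -(8/3)x^3 - 24x^2 - 69x - 182/3

the result is g(x) = -(8/3)x^3 - 24x^2 - 69x - 182/3


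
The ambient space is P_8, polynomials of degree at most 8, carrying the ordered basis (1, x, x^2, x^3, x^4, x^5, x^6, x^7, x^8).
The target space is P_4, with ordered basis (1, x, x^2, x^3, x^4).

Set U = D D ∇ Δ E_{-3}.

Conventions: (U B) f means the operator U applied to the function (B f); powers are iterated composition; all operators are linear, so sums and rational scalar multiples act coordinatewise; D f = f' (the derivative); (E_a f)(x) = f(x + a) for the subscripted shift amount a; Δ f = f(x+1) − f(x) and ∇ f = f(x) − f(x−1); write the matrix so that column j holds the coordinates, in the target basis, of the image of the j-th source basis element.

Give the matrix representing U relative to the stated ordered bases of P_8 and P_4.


the matrix is [[0, 0, 0, 0, 24, -360, 3300, -23940, 151312]; [0, 0, 0, 0, 0, 120, -2160, 23100, -191520]; [0, 0, 0, 0, 0, 0, 360, -7560, 92400]; [0, 0, 0, 0, 0, 0, 0, 840, -20160]; [0, 0, 0, 0, 0, 0, 0, 0, 1680]] (rows listed top to bottom)

image of 1: 0
image of x: 0
image of x^2: 0
image of x^3: 0
image of x^4: 24
image of x^5: 120x - 360
image of x^6: 360x^2 - 2160x + 3300
image of x^7: 840x^3 - 7560x^2 + 23100x - 23940
image of x^8: 1680x^4 - 20160x^3 + 92400x^2 - 191520x + 151312
each image's coordinates form column j of the matrix


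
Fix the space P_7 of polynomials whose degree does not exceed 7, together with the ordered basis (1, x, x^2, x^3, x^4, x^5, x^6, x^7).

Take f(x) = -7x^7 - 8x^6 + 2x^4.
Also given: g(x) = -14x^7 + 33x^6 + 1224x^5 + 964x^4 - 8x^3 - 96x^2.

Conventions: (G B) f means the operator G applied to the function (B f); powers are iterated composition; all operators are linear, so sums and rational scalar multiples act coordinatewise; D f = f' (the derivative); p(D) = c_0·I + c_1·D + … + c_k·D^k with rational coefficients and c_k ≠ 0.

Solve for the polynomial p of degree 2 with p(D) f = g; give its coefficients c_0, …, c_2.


c_0 = 2, c_1 = -1, c_2 = -4

D^0 f = -7x^7 - 8x^6 + 2x^4
D^1 f = -49x^6 - 48x^5 + 8x^3
D^2 f = -294x^5 - 240x^4 + 24x^2
matching coefficients of g against c_0 f + c_1 Df + … from the top degree down determines the c_i
solution: c_0 = 2, c_1 = -1, c_2 = -4


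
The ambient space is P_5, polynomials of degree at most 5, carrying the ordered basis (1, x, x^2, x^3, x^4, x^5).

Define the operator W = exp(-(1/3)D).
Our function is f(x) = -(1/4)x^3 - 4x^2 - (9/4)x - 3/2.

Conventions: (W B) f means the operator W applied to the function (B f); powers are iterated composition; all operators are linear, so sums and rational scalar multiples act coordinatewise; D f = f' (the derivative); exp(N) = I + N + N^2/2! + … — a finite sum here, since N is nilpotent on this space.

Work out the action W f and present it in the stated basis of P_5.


the image equals g(x) = -(1/4)x^3 - (15/4)x^2 + (1/3)x - 32/27

order-1 term: (1/4)x^2 + (8/3)x + 3/4
order-2 term: -(1/12)x - 4/9
order-3 term: 1/108
the series for exp(-(1/3)D) f terminates at order 3
exp(-(1/3)D) f = -(1/4)x^3 - (15/4)x^2 + (1/3)x - 32/27


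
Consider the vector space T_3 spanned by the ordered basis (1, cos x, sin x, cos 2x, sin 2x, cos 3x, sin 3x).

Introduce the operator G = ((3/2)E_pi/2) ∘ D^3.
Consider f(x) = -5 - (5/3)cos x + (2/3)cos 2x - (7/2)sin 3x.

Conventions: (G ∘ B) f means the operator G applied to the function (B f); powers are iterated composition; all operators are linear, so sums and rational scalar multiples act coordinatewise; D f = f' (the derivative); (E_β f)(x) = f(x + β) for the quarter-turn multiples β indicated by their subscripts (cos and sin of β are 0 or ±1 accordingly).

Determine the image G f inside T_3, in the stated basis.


g(x) = -(5/2)cos x - 8sin 2x + (567/4)sin 3x

D f = (5/3)sin x - (4/3)sin 2x - (21/2)cos 3x
D D f = (5/3)cos x - (8/3)cos 2x + (63/2)sin 3x
D D D f = -(5/3)sin x + (16/3)sin 2x + (189/2)cos 3x
E_pi/2 D^3 f = -(5/3)cos x - (16/3)sin 2x + (189/2)sin 3x
((3/2)E_pi/2) D^3 f = -(5/2)cos x - 8sin 2x + (567/4)sin 3x


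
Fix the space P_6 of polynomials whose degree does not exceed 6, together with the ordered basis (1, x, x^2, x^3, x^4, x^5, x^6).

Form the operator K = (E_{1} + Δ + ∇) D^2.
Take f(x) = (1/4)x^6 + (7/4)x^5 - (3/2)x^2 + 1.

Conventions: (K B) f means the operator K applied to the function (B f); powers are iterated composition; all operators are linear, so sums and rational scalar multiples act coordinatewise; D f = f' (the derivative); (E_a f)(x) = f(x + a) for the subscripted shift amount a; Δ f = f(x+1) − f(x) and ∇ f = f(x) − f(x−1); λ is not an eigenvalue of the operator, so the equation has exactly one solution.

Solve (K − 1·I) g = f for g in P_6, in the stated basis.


g(x) = -(1/4)x^6 - (7/4)x^5 - (15/2)x^4 - 125x^3 - (897/2)x^2 - 1485x - 6701/2

write g with unknown coordinates in the stated basis and equate coefficients in (K − 1·I) g = f
solving from the highest basis element down gives g = -(1/4)x^6 - (7/4)x^5 - (15/2)x^4 - 125x^3 - (897/2)x^2 - 1485x - 6701/2
check: K g = -(15/2)x^4 - 125x^3 - 450x^2 - 1485x - 6699/2
so K g − 1·g = (1/4)x^6 + (7/4)x^5 - (3/2)x^2 + 1 = f ✓


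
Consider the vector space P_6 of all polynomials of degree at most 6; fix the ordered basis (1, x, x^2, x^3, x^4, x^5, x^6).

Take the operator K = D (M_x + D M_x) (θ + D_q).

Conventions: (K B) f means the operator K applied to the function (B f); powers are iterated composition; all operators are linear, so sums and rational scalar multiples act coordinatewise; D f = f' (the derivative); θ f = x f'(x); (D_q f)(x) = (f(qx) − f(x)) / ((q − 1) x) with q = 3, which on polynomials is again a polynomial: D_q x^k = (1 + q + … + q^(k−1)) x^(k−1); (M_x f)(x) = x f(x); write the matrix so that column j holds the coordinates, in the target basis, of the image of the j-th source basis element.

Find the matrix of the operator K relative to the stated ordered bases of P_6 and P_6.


the matrix is [[0, 3, 8, 0, 0, 0, 0]; [0, 2, 20, 78, 0, 0, 0]; [0, 0, 6, 75, 480, 0, 0]; [0, 0, 0, 12, 240, 2420, 0]; [0, 0, 0, 0, 20, 755, 10920]; [0, 0, 0, 0, 0, 30, 2436]; [0, 0, 0, 0, 0, 0, 42]] (rows listed top to bottom)

image of 1: 0
image of x: 2x + 3
image of x^2: 6x^2 + 20x + 8
image of x^3: 12x^3 + 75x^2 + 78x
image of x^4: 20x^4 + 240x^3 + 480x^2
image of x^5: 30x^5 + 755x^4 + 2420x^3
image of x^6: 42x^6 + 2436x^5 + 10920x^4
each image's coordinates form column j of the matrix


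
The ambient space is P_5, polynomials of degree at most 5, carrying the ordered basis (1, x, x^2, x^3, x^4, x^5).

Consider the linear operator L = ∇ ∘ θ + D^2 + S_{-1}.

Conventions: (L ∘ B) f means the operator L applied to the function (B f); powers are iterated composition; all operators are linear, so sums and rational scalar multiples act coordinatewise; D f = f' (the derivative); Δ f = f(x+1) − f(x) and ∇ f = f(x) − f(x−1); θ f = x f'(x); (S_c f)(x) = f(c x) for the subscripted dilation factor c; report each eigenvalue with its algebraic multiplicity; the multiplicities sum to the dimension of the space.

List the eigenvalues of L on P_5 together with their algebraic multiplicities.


λ = -1 (multiplicity 3), λ = 1 (multiplicity 3)

image of 1: 1
image of x: -x + 1
image of x^2: x^2 + 4x
image of x^3: -x^3 + 9x^2 - 3x + 3
image of x^4: x^4 + 16x^3 - 12x^2 + 16x - 4
image of x^5: -x^5 + 25x^4 - 30x^3 + 50x^2 - 25x + 5
the matrix is upper triangular; its diagonal is (1, -1, 1, -1, 1, -1)
for a triangular matrix the eigenvalues are the diagonal entries, with algebraic multiplicity their repetition count


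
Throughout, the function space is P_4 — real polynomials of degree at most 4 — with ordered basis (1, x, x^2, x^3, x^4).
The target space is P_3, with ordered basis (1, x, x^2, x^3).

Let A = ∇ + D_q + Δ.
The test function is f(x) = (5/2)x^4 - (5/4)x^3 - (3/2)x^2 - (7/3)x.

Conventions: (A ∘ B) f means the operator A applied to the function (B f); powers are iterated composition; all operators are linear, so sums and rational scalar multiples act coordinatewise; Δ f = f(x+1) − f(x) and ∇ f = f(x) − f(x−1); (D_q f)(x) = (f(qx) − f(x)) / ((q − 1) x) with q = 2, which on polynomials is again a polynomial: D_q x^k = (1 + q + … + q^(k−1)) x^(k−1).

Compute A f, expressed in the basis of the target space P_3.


the result is g(x) = (115/2)x^3 - (65/4)x^2 + (19/2)x - 19/2

∇ f = 10x^3 - (75/4)x^2 + (43/4)x - 55/12
D_q f = (75/2)x^3 - (35/4)x^2 - (9/2)x - 7/3
Δ f = 10x^3 + (45/4)x^2 + (13/4)x - 31/12
(∇ + D_q + Δ) f = (115/2)x^3 - (65/4)x^2 + (19/2)x - 19/2


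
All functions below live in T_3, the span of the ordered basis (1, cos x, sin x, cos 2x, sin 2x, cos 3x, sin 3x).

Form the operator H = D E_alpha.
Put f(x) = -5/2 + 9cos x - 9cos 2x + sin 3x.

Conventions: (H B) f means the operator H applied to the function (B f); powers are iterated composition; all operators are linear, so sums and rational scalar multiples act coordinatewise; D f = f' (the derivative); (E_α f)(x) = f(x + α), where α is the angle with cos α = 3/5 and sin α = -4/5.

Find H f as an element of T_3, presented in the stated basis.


E_alpha f = -5/2 + (27/5)cos x + (36/5)sin x + (63/25)cos 2x - (216/25)sin 2x - (44/125)cos 3x - (117/125)sin 3x
D E_alpha f = (36/5)cos x - (27/5)sin x - (432/25)cos 2x - (126/25)sin 2x - (351/125)cos 3x + (132/125)sin 3x

the result is g(x) = (36/5)cos x - (27/5)sin x - (432/25)cos 2x - (126/25)sin 2x - (351/125)cos 3x + (132/125)sin 3x


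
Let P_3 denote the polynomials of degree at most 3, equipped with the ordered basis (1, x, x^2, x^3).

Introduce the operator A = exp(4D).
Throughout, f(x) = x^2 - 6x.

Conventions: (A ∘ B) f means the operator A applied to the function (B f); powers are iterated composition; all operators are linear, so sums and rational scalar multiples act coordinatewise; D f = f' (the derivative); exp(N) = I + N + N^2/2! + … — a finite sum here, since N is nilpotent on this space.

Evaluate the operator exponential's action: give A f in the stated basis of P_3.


order-1 term: 8x - 24
order-2 term: 16
the series for exp(4D) f terminates at order 2
exp(4D) f = x^2 + 2x - 8

the result is g(x) = x^2 + 2x - 8


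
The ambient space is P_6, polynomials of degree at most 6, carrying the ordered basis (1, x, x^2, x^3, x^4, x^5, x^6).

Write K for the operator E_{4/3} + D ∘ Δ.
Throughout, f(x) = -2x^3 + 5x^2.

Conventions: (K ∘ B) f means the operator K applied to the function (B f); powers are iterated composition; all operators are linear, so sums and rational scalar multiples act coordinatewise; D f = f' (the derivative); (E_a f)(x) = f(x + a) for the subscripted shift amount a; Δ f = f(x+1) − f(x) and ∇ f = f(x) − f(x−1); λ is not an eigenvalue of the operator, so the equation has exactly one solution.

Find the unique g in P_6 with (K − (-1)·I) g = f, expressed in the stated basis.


the image equals g(x) = -x^3 + (9/2)x^2 - (1/3)x - 151/27

write g with unknown coordinates in the stated basis and equate coefficients in (K − (-1)·I) g = f
solving from the highest basis element down gives g = -x^3 + (9/2)x^2 - (1/3)x - 151/27
check: K g = -x^3 + (1/2)x^2 + (1/3)x + 151/27
so K g − (-1)·g = -2x^3 + 5x^2 = f ✓


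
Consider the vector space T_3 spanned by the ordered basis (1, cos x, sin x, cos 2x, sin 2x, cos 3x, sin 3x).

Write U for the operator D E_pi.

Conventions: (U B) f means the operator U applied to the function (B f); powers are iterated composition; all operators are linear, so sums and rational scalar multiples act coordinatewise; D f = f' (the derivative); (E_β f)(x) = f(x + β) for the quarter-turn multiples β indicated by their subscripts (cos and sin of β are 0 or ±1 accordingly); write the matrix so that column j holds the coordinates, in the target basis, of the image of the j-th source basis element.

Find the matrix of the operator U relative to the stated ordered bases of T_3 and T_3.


image of 1: 0
image of cos x: sin x
image of sin x: -cos x
image of cos 2x: -2sin 2x
image of sin 2x: 2cos 2x
image of cos 3x: 3sin 3x
image of sin 3x: -3cos 3x
each image's coordinates form column j of the matrix

the matrix is [[0, 0, 0, 0, 0, 0, 0]; [0, 0, -1, 0, 0, 0, 0]; [0, 1, 0, 0, 0, 0, 0]; [0, 0, 0, 0, 2, 0, 0]; [0, 0, 0, -2, 0, 0, 0]; [0, 0, 0, 0, 0, 0, -3]; [0, 0, 0, 0, 0, 3, 0]] (rows listed top to bottom)


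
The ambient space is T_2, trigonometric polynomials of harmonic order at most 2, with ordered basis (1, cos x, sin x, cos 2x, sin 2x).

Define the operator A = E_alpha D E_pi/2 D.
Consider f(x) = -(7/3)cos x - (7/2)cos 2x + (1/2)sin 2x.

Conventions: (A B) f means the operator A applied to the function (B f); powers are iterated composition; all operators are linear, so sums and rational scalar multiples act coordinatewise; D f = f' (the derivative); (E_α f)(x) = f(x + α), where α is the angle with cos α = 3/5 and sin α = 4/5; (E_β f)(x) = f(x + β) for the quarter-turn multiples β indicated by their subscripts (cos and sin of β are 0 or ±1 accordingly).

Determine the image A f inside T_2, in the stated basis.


g(x) = -(28/15)cos x - (7/5)sin x + (146/25)cos 2x + (322/25)sin 2x

D f = (7/3)sin x + cos 2x + 7sin 2x
E_pi/2 D f = (7/3)cos x - cos 2x - 7sin 2x
D (E_pi/2 D) f = -(7/3)sin x - 14cos 2x + 2sin 2x
E_alpha D (E_pi/2 D) f = -(28/15)cos x - (7/5)sin x + (146/25)cos 2x + (322/25)sin 2x


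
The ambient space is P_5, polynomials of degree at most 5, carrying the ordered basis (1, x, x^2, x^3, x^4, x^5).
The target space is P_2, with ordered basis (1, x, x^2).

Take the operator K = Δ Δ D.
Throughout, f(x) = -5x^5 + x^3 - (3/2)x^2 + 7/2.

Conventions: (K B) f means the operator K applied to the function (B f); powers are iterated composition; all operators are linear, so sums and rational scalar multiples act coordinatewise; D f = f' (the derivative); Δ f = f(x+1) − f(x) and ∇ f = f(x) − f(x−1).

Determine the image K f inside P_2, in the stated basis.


D f = -25x^4 + 3x^2 - 3x
Δ D f = -100x^3 - 150x^2 - 94x - 25
Δ Δ D f = -300x^2 - 600x - 344

the result is g(x) = -300x^2 - 600x - 344


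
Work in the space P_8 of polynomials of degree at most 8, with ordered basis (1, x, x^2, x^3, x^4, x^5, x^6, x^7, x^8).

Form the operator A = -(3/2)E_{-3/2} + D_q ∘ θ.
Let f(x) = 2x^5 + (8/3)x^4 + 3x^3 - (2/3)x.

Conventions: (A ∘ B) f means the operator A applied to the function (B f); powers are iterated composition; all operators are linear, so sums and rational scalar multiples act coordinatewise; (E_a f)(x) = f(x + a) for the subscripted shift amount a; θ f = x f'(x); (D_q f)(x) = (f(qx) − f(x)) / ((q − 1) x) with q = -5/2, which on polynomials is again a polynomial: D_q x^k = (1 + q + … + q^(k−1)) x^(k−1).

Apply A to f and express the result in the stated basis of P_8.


g(x) = -3x^5 + (2403/8)x^4 - 164x^3 + (441/4)x^2 - (821/16)x + 1493/96

E_{-3/2} f = 2x^5 - (37/3)x^4 + 32x^3 - 45x^2 + (821/24)x - 173/16
(-(3/2)E_{-3/2}) f = -3x^5 + (37/2)x^4 - 48x^3 + (135/2)x^2 - (821/16)x + 519/32
θ f = 10x^5 + (32/3)x^4 + 9x^3 - (2/3)x
D_q θ f = (2255/8)x^4 - 116x^3 + (171/4)x^2 - 2/3
(-(3/2)E_{-3/2} + D_q ∘ θ) f = -3x^5 + (2403/8)x^4 - 164x^3 + (441/4)x^2 - (821/16)x + 1493/96


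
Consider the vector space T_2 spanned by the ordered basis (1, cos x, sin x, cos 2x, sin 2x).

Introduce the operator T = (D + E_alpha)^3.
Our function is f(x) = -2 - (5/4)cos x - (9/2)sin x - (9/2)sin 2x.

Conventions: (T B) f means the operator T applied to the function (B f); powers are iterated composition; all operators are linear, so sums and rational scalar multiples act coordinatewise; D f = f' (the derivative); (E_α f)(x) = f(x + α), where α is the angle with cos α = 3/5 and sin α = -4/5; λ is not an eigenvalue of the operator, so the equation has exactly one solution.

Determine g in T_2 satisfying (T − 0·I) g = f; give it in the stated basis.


write g with unknown coordinates in the stated basis and equate coefficients in (T − 0·I) g = f
solving from the highest basis element down gives g = -2 + (189/16)cos x - (227/16)sin x - (61893/24389)cos 2x - (124677/48778)sin 2x
check: T g = -2 - (5/4)cos x - (9/2)sin x - (9/2)sin 2x
so T g − 0·g = -2 - (5/4)cos x - (9/2)sin x - (9/2)sin 2x = f ✓

the image equals g(x) = -2 + (189/16)cos x - (227/16)sin x - (61893/24389)cos 2x - (124677/48778)sin 2x


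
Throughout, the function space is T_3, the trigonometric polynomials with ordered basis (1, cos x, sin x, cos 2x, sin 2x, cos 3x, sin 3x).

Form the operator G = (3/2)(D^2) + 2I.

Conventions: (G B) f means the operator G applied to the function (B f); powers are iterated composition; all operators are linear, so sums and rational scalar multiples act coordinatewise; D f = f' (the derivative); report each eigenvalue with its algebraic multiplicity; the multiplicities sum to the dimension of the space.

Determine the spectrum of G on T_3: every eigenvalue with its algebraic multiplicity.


λ = -23/2 (multiplicity 2), λ = -4 (multiplicity 2), λ = 1/2 (multiplicity 2), λ = 2 (multiplicity 1)

image of 1: 2
image of cos x: (1/2)cos x
image of sin x: (1/2)sin x
image of cos 2x: -4cos 2x
image of sin 2x: -4sin 2x
image of cos 3x: -(23/2)cos 3x
image of sin 3x: -(23/2)sin 3x
the matrix is diagonal; its diagonal is (2, 1/2, 1/2, -4, -4, -23/2, -23/2)
for a triangular matrix the eigenvalues are the diagonal entries, with algebraic multiplicity their repetition count


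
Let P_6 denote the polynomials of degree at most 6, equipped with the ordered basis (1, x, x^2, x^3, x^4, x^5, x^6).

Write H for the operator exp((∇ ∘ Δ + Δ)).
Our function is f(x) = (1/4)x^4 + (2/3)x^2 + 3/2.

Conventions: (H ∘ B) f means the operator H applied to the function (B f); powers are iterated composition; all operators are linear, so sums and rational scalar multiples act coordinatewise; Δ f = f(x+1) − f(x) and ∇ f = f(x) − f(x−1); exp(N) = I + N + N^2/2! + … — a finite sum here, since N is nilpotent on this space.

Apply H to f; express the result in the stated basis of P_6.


order-1 term: x^3 + (9/2)x^2 + (7/3)x + 11/4
order-2 term: (3/2)x^2 + 9x + 101/12
order-3 term: x + 9/2
order-4 term: 1/4
the series for exp((∇ ∘ Δ + Δ)) f terminates at order 4
exp((∇ ∘ Δ + Δ)) f = (1/4)x^4 + x^3 + (20/3)x^2 + (37/3)x + 209/12

the image equals g(x) = (1/4)x^4 + x^3 + (20/3)x^2 + (37/3)x + 209/12


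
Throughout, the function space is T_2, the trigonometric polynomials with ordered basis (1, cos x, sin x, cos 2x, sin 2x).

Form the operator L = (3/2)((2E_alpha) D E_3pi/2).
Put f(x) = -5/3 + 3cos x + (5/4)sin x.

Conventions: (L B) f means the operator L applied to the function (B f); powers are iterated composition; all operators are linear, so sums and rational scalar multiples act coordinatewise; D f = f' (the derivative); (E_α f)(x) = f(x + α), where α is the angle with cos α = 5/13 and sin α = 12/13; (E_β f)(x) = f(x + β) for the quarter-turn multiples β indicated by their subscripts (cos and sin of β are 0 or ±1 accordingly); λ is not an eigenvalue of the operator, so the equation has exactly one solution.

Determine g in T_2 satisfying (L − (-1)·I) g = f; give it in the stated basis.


g(x) = -5/3 + (39/160)cos x + (143/160)sin x

write g with unknown coordinates in the stated basis and equate coefficients in (L − (-1)·I) g = f
solving from the highest basis element down gives g = -5/3 + (39/160)cos x + (143/160)sin x
check: L g = (441/160)cos x + (57/160)sin x
so L g − (-1)·g = -5/3 + 3cos x + (5/4)sin x = f ✓


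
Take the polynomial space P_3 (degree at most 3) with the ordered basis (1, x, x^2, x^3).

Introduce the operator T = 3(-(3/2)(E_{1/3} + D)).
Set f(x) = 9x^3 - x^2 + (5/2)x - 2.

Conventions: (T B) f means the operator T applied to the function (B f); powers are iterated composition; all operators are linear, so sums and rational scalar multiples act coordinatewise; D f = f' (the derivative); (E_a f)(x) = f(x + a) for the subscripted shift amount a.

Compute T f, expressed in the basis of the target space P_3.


the result is g(x) = -(81/2)x^3 - (315/2)x^2 - (51/4)x - 7

E_{1/3} f = 9x^3 + 8x^2 + (29/6)x - 17/18
D f = 27x^2 - 2x + 5/2
(E_{1/3} + D) f = 9x^3 + 35x^2 + (17/6)x + 14/9
(-(3/2)(E_{1/3} + D)) f = -(27/2)x^3 - (105/2)x^2 - (17/4)x - 7/3
(3(-(3/2)(E_{1/3} + D))) f = -(81/2)x^3 - (315/2)x^2 - (51/4)x - 7


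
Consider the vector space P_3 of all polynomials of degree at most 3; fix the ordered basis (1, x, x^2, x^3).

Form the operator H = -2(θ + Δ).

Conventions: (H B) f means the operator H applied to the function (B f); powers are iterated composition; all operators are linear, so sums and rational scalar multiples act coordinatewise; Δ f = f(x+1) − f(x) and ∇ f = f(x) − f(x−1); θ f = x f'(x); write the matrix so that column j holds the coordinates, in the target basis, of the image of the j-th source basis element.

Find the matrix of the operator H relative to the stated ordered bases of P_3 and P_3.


the matrix is [[0, -2, -2, -2]; [0, -2, -4, -6]; [0, 0, -4, -6]; [0, 0, 0, -6]] (rows listed top to bottom)

image of 1: 0
image of x: -2x - 2
image of x^2: -4x^2 - 4x - 2
image of x^3: -6x^3 - 6x^2 - 6x - 2
each image's coordinates form column j of the matrix


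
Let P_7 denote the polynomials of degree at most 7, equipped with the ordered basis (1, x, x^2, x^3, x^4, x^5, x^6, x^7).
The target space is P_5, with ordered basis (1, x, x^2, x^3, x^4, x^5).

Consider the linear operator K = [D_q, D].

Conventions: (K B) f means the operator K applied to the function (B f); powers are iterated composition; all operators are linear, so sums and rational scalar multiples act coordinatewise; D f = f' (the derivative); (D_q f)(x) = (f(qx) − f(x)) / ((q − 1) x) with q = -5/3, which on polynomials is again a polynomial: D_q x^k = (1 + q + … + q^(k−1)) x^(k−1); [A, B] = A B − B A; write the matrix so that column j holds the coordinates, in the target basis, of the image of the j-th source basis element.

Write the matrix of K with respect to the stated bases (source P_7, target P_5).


image of 1: 0
image of x: 0
image of x^2: 8/3
image of x^3: -(56/9)x
image of x^4: 16x^2
image of x^5: -(2704/81)x^3
image of x^6: (16888/243)x^4
image of x^7: -(33112/243)x^5
each image's coordinates form column j of the matrix

the matrix is [[0, 0, 8/3, 0, 0, 0, 0, 0]; [0, 0, 0, -56/9, 0, 0, 0, 0]; [0, 0, 0, 0, 16, 0, 0, 0]; [0, 0, 0, 0, 0, -2704/81, 0, 0]; [0, 0, 0, 0, 0, 0, 16888/243, 0]; [0, 0, 0, 0, 0, 0, 0, -33112/243]] (rows listed top to bottom)


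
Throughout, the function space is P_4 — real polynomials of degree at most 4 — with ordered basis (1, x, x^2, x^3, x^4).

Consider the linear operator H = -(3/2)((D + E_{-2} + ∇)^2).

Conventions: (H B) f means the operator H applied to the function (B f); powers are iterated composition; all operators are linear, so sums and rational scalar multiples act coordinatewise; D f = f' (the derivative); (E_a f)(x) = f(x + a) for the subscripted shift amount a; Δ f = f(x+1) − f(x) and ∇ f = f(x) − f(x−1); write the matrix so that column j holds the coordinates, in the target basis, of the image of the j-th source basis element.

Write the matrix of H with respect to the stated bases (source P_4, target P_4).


the matrix is [[-3/2, 0, -9, 21, -126]; [0, -3/2, 0, -27, 84]; [0, 0, -3/2, 0, -54]; [0, 0, 0, -3/2, 0]; [0, 0, 0, 0, -3/2]] (rows listed top to bottom)

image of 1: -3/2
image of x: -(3/2)x
image of x^2: -(3/2)x^2 - 9
image of x^3: -(3/2)x^3 - 27x + 21
image of x^4: -(3/2)x^4 - 54x^2 + 84x - 126
each image's coordinates form column j of the matrix


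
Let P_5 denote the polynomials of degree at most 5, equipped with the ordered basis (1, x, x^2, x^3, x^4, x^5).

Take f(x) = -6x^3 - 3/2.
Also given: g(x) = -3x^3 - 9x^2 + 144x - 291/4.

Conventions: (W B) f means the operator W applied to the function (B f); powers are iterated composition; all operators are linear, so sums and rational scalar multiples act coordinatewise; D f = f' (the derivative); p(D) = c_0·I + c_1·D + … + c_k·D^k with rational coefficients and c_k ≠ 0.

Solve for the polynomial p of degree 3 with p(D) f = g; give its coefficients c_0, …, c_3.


p(D) = (1/2)·I + (1/2)·D − 4·D^2 + 2·D^3, i.e. c_0 = 1/2, c_1 = 1/2, c_2 = -4, c_3 = 2

D^0 f = -6x^3 - 3/2
D^1 f = -18x^2
D^2 f = -36x
D^3 f = -36
matching coefficients of g against c_0 f + c_1 Df + … from the top degree down determines the c_i
solution: c_0 = 1/2, c_1 = 1/2, c_2 = -4, c_3 = 2


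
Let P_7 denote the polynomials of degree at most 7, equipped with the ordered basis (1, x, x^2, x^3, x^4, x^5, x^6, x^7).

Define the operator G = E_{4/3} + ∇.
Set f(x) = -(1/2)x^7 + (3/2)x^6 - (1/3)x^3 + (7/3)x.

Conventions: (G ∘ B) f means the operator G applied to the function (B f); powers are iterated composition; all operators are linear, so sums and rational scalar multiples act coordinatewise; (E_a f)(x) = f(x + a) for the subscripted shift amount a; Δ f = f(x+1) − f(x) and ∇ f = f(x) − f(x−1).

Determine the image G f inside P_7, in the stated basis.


E_{4/3} f = -(1/2)x^7 - (19/6)x^6 - (20/3)x^5 - (40/27)x^4 + (1253/81)x^3 + (2068/81)x^2 + (13717/729)x + 15316/2187
∇ f = -(7/2)x^6 + (39/2)x^5 - 40x^4 + (95/2)x^3 - 34x^2 + (27/2)x
(E_{4/3} + ∇) f = -(1/2)x^7 - (20/3)x^6 + (77/6)x^5 - (1120/27)x^4 + (10201/162)x^3 - (686/81)x^2 + (47117/1458)x + 15316/2187

the image equals g(x) = -(1/2)x^7 - (20/3)x^6 + (77/6)x^5 - (1120/27)x^4 + (10201/162)x^3 - (686/81)x^2 + (47117/1458)x + 15316/2187


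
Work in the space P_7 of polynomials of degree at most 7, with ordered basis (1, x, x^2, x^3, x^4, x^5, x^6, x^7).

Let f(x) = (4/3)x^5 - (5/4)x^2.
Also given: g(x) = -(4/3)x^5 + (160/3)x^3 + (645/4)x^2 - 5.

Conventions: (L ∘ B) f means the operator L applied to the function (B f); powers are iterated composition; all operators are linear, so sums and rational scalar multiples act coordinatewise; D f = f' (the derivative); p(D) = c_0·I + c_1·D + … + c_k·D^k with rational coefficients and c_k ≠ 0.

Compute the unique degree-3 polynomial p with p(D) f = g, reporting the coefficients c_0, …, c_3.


p(D) = -I + 2·D^2 + 2·D^3, i.e. c_0 = -1, c_1 = 0, c_2 = 2, c_3 = 2

D^0 f = (4/3)x^5 - (5/4)x^2
D^1 f = (20/3)x^4 - (5/2)x
D^2 f = (80/3)x^3 - 5/2
D^3 f = 80x^2
matching coefficients of g against c_0 f + c_1 Df + … from the top degree down determines the c_i
solution: c_0 = -1, c_1 = 0, c_2 = 2, c_3 = 2


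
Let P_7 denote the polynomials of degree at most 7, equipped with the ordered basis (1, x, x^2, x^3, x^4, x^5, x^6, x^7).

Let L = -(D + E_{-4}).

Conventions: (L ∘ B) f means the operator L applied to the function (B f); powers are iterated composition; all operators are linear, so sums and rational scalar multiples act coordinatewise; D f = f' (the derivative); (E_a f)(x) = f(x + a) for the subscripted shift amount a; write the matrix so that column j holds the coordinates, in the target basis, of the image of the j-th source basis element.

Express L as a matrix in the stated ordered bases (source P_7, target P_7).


the matrix is [[-1, 3, -16, 64, -256, 1024, -4096, 16384]; [0, -1, 6, -48, 256, -1280, 6144, -28672]; [0, 0, -1, 9, -96, 640, -3840, 21504]; [0, 0, 0, -1, 12, -160, 1280, -8960]; [0, 0, 0, 0, -1, 15, -240, 2240]; [0, 0, 0, 0, 0, -1, 18, -336]; [0, 0, 0, 0, 0, 0, -1, 21]; [0, 0, 0, 0, 0, 0, 0, -1]] (rows listed top to bottom)

image of 1: -1
image of x: -x + 3
image of x^2: -x^2 + 6x - 16
image of x^3: -x^3 + 9x^2 - 48x + 64
image of x^4: -x^4 + 12x^3 - 96x^2 + 256x - 256
image of x^5: -x^5 + 15x^4 - 160x^3 + 640x^2 - 1280x + 1024
image of x^6: -x^6 + 18x^5 - 240x^4 + 1280x^3 - 3840x^2 + 6144x - 4096
image of x^7: -x^7 + 21x^6 - 336x^5 + 2240x^4 - 8960x^3 + 21504x^2 - 28672x + 16384
each image's coordinates form column j of the matrix


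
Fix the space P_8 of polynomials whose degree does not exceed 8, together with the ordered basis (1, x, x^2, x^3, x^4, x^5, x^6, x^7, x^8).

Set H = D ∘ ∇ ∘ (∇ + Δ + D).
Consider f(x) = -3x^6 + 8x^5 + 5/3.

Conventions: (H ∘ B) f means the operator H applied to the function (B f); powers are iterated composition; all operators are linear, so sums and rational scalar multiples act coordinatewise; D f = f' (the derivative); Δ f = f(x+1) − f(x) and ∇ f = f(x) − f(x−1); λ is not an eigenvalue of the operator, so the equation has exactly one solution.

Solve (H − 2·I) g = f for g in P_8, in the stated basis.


the image equals g(x) = (3/2)x^6 - 4x^5 + 270x^3 - 765x^2 + 810x + 6215/3

write g with unknown coordinates in the stated basis and equate coefficients in (H − 2·I) g = f
solving from the highest basis element down gives g = (3/2)x^6 - 4x^5 + 270x^3 - 765x^2 + 810x + 6215/3
check: H g = 540x^3 - 1530x^2 + 1620x + 4145
so H g − 2·g = -3x^6 + 8x^5 + 5/3 = f ✓
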